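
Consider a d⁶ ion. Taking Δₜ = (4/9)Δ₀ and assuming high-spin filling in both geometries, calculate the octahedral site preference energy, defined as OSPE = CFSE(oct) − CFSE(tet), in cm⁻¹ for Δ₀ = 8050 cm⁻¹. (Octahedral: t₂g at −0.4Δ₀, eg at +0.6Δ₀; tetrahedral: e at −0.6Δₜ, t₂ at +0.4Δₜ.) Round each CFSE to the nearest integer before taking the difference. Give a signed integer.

In an octahedral site d⁶ (HS) is t2g^4 e_g^2, giving CFSE(oct) = -0.4Δ₀ = -3220 cm⁻¹.
In a tetrahedral site the filling is e^3 t2^3: CFSE(tet) = -0.6Δₜ = -0.6 × (4/9)(8050) = -2147 cm⁻¹.
Subtracting, OSPE = -3220 − (-2147) = -1073 cm⁻¹.

-1073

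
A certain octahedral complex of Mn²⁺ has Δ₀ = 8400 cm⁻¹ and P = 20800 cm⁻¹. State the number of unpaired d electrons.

Mn sits in group 7; removing 2 electrons leaves Mn²⁺ with 7 − 2 = 5 d electrons.
With Δ₀ < P the complex is high-spin.
Filling d⁵ accordingly: t₂g³ eg².
Unpaired electrons: 5.

5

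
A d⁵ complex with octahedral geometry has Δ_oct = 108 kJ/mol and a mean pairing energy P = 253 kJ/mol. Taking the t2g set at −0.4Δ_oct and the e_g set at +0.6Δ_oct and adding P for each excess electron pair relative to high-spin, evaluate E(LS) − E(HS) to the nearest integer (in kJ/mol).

290

High-spin: t2g^3 e_g^2, CFSE = 0.0Δ_oct = 0 kJ/mol.
Low-spin: t2g^5 e_g^0, orbital CFSE = -2.0Δ_oct = -216 kJ/mol; plus 2 excess pairs × P = +506 kJ/mol; total 290 kJ/mol.
Thus E(LS) − E(HS) = 290 kJ/mol.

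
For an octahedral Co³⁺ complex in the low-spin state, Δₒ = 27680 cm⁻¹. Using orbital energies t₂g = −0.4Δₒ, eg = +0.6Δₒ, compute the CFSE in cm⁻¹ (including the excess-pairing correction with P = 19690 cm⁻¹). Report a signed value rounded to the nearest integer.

-27052

Group 9 minus oxidation state +3 gives a d⁶ configuration for Co³⁺.
The d⁶ electrons fill as t₂g⁶ eg⁰.
The orbital stabilization is -2.4Δₒ = -2.4 × 27680 = -66432 cm⁻¹.
High-spin d⁶ would be t₂g⁴ eg² with 1 pair; low-spin has 3, so 2 excess pairs cost +2P = +39380 cm⁻¹.
Net CFSE = -66432 + 39380 = -27052 cm⁻¹.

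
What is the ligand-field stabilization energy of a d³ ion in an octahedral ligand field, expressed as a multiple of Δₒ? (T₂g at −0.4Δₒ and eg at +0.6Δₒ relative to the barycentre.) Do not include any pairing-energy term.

-1.2 Δₒ

Configuration: t₂g³ eg⁰.
CFSE = 3(-0.4Δₒ) + 0(0.6Δₒ) = -1.2Δₒ + 0.0Δₒ = -1.2Δₒ.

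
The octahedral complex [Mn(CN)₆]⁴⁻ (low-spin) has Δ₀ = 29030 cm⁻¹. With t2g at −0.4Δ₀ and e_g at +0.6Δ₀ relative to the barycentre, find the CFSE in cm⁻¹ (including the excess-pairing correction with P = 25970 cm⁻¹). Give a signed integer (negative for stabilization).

-6120

Each CN⁻ contributes -1; 6 × (-1) = -6. With overall charge -4, Mn is in the +2 oxidation state.
Group 7 minus oxidation state +2 gives a d⁵ configuration for Mn²⁺.
Electron filling gives t2g^5 e_g^0.
CFSE(orbital) = 5×(-0.4Δ₀) + 0×(0.6Δ₀) = -2.0Δ₀; with Δ₀ = 29030 cm⁻¹ that is -58060 cm⁻¹.
High-spin d⁵ would be t2g^3 e_g^2 with 0 pairs; low-spin has 2, so 2 excess pairs cost +2P = +51940 cm⁻¹.
Combining: -58060 + 51940 = -6120 cm⁻¹.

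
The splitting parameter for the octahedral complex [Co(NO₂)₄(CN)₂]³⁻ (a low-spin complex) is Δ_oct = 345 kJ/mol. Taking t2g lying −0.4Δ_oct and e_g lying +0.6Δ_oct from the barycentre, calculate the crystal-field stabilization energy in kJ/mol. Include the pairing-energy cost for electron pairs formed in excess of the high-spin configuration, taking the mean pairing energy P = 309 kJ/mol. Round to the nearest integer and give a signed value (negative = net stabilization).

-210

Ligand charges: 4×(-1) from NO₂⁻ and 2×(-1) from CN⁻ sum to -6; with overall charge -3, Co is +3.
Group 9 minus oxidation state +3 gives a d⁶ configuration for Co³⁺.
Electron filling gives t2g^6 e_g^0.
The orbital stabilization is -2.4Δ_oct = -2.4 × 345 = -828 kJ/mol.
Relative to high-spin t2g^4 e_g^2 (1 paired), the low-spin configuration has 2 additional pairs, contributing +2 × 309 = +618 kJ/mol.
Overall CFSE = -828 + 618 = -210 kJ/mol.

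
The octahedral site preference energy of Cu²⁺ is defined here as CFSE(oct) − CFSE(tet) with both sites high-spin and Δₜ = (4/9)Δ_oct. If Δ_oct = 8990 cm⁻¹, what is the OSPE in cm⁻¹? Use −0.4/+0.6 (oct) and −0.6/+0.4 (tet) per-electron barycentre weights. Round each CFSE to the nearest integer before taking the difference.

Cu²⁺: group 11, so d-count = 11 − 2 = 9.
Octahedral high-spin t₂g⁶ eg³: CFSE = -0.6 × 8990 = -5394 cm⁻¹.
Tetrahedral: e⁴ t₂⁵, CFSE = 4(−0.6) + 5(+0.4) = -0.4Δₜ = -0.4 × (4/9) × 8990 = -1598 cm⁻¹.
Subtracting, OSPE = -5394 − (-1598) = -3796 cm⁻¹.

-3796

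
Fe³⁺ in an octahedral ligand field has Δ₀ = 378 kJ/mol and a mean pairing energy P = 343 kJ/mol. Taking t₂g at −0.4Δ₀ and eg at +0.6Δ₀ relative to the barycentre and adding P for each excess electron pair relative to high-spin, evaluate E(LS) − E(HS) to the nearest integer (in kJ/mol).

-70

Fe is in group 8, so Fe³⁺ is d⁵ (8 − 3 = 5).
High-spin d⁵ fills as t₂g³ eg² with CFSE 3(−0.4) + 2(+0.6) = 0.0Δ₀ = 0 kJ/mol.
Low-spin t₂g⁵ eg⁰ gives -2.0Δ₀ = -756 kJ/mol, but forming 2 extra pairs costs 2P = 686 kJ/mol, so E(LS) = -756 + 686 = -70 kJ/mol.
E(LS) − E(HS) = -70 − (0) = -70 kJ/mol.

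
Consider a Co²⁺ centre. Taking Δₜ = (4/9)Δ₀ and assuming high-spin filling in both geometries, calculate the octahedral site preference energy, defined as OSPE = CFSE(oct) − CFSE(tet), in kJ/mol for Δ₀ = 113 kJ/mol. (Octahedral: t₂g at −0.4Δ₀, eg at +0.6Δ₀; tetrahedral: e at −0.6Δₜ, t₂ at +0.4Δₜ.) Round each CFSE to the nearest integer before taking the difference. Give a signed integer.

-30

Group 9 minus oxidation state +2 gives a d⁷ configuration for Co²⁺.
In an octahedral site d⁷ (HS) is t₂g⁵ eg², giving CFSE(oct) = -0.8Δ₀ = -90 kJ/mol.
In a tetrahedral site the filling is e⁴ t₂³: CFSE(tet) = -1.2Δₜ = -1.2 × (4/9)(113) = -60 kJ/mol.
OSPE = -90 − (-60) = -30 kJ/mol.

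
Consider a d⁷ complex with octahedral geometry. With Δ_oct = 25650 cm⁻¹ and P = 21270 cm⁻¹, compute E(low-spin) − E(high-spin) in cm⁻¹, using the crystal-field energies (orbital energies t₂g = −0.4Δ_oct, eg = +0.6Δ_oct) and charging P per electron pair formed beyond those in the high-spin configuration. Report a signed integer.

High-spin: t₂g⁵ eg², CFSE = -0.8Δ_oct = -20520 cm⁻¹.
For low-spin the configuration is t₂g⁶ eg¹: orbital energy -1.8 × 25650 = -46170 cm⁻¹, and 1 additional pair relative to high-spin adds 21270 cm⁻¹, giving -24900 cm⁻¹.
E(LS) − E(HS) = -24900 − (-20520) = -4380 cm⁻¹.

-4380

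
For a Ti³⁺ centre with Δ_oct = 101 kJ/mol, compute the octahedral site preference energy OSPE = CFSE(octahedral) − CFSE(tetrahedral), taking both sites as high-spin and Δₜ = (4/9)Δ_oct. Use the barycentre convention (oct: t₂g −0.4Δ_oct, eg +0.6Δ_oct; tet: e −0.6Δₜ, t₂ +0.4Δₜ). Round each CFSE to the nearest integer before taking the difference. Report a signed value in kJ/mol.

-13

Ti is in group 4, so Ti³⁺ is d¹ (4 − 3 = 1).
Octahedral (high-spin): t2g^1 e_g^0, CFSE = 1(−0.4) + 0(+0.6) = -0.4Δ_oct = -0.4 × 101 = -40 kJ/mol.
In a tetrahedral site the filling is e^1 t2^0: CFSE(tet) = -0.6Δₜ = -0.6 × (4/9)(101) = -27 kJ/mol.
OSPE = CFSE(oct) − CFSE(tet) = -40 − (-27) = -13 kJ/mol.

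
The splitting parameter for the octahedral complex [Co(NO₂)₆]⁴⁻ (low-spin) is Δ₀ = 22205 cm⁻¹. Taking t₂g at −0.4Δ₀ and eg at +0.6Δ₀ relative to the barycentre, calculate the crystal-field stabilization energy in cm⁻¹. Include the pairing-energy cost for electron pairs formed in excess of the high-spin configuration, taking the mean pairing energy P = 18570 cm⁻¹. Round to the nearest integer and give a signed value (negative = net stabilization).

-21399

Each NO₂⁻ contributes -1; 6 × (-1) = -6. With overall charge -4, Co is in the +2 oxidation state.
Group 9 minus oxidation state +2 gives a d⁷ configuration for Co²⁺.
Electron filling gives t₂g⁶ eg¹.
CFSE(orbital) = 6×(-0.4Δ₀) + 1×(0.6Δ₀) = -1.8Δ₀; with Δ₀ = 22205 cm⁻¹ that is -39969 cm⁻¹.
Pairing penalty: 3 pairs vs 2 in the high-spin reference → 1 extra × P = 18570 cm⁻¹.
Overall CFSE = -39969 + 18570 = -21399 cm⁻¹.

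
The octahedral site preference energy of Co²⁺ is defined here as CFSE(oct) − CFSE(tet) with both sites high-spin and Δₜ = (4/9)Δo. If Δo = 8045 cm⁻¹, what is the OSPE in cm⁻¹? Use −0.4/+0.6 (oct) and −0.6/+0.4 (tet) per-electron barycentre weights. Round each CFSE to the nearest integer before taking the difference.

Co sits in group 9; removing 2 electrons leaves Co²⁺ with 9 − 2 = 7 d electrons.
In an octahedral site d⁷ (HS) is t2g^5 e_g^2, giving CFSE(oct) = -0.8Δo = -6436 cm⁻¹.
Tetrahedral: e^4 t2^3, CFSE = 4(−0.6) + 3(+0.4) = -1.2Δₜ = -1.2 × (4/9) × 8045 = -4291 cm⁻¹.
OSPE = CFSE(oct) − CFSE(tet) = -6436 − (-4291) = -2145 cm⁻¹.

-2145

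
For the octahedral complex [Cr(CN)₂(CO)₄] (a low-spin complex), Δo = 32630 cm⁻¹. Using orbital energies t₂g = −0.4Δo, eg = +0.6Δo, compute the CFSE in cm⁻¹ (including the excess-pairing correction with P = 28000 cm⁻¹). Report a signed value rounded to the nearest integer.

-24208

Ligand charges: 2×(-1) from CN⁻ and 4×(+0) from CO sum to -2; with overall charge +0, Cr is +2.
Group 6 minus oxidation state +2 gives a d⁴ configuration for Cr²⁺.
The d⁴ electrons fill as t₂g⁴ eg⁰.
CFSE(orbital) = 4×(-0.4Δo) + 0×(0.6Δo) = -1.6Δo; with Δo = 32630 cm⁻¹ that is -52208 cm⁻¹.
Pairing penalty: 1 pair vs 0 in the high-spin reference → 1 extra × P = 28000 cm⁻¹.
Net CFSE = -52208 + 28000 = -24208 cm⁻¹.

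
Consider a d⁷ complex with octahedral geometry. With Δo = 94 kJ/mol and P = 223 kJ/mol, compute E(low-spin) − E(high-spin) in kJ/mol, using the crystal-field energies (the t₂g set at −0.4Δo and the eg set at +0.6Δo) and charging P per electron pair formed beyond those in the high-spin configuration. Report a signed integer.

High-spin d⁷ fills as t₂g⁵ eg² with CFSE 5(−0.4) + 2(+0.6) = -0.8Δo = -75 kJ/mol.
Low-spin t₂g⁶ eg¹ gives -1.8Δo = -169 kJ/mol, but forming 1 extra pair costs 1P = 223 kJ/mol, so E(LS) = -169 + 223 = 54 kJ/mol.
Thus E(LS) − E(HS) = 129 kJ/mol.

129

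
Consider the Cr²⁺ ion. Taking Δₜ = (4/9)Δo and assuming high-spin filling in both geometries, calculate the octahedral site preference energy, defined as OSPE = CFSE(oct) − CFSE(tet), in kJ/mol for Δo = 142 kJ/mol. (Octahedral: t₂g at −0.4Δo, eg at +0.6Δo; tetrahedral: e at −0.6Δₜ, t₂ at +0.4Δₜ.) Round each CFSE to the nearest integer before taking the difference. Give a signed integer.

Cr sits in group 6; removing 2 electrons leaves Cr²⁺ with 6 − 2 = 4 d electrons.
Octahedral high-spin t₂g³ eg¹: CFSE = -0.6 × 142 = -85 kJ/mol.
Tetrahedral e² t₂² gives -0.4Δₜ = -0.4 × (4/9) × 142 = -25 kJ/mol.
Subtracting, OSPE = -85 − (-25) = -60 kJ/mol.

-60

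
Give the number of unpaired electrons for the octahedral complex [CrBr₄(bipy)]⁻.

Ligand charges: 4×(-1) from Br⁻ and 1×(+0) from bipy sum to -4; with overall charge -1, Cr is +3.
Cr³⁺: group 6, so d-count = 6 − 3 = 3.
Configuration: t₂g³ eg⁰, giving 3 unpaired electrons.

3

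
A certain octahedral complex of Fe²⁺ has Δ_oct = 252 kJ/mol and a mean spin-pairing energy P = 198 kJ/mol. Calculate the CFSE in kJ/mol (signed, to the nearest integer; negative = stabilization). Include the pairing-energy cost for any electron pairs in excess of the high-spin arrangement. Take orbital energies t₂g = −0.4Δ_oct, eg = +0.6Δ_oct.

Group 8 minus oxidation state +2 gives a d⁶ configuration for Fe²⁺.
With Δ_oct > P the complex is low-spin.
That gives t₂g⁶ eg⁰.
Orbital CFSE = -2.4Δ_oct = -2.4 × 252 = -605 kJ/mol.
Excess pairs vs high-spin: 3 − 1 = 2; pairing cost = +396 kJ/mol.
Net CFSE = -605 + 396 = -209 kJ/mol.

-209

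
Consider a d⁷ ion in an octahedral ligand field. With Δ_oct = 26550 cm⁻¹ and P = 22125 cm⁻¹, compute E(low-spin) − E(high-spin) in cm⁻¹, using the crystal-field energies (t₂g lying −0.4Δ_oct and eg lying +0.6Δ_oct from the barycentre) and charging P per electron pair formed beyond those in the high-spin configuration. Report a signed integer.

High-spin: t₂g⁵ eg², CFSE = -0.8Δ_oct = -21240 cm⁻¹.
Low-spin t₂g⁶ eg¹ gives -1.8Δ_oct = -47790 cm⁻¹, but forming 1 extra pair costs 1P = 22125 cm⁻¹, so E(LS) = -47790 + 22125 = -25665 cm⁻¹.
The difference is -25665 − (-21240) = -4425 cm⁻¹, so low-spin lies lower.

-4425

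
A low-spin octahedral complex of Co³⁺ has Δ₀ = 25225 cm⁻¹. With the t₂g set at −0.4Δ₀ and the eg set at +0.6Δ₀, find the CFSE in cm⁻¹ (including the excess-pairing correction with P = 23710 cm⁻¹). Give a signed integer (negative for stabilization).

-13120

Co³⁺: group 9, so d-count = 9 − 3 = 6.
Configuration: t₂g⁶ eg⁰.
Orbital CFSE = 6(-0.4) + 0(0.6) = -2.4Δ₀ = -2.4 × 25225 = -60540 cm⁻¹.
High-spin d⁶ would be t₂g⁴ eg² with 1 pair; low-spin has 3, so 2 excess pairs cost +2P = +47420 cm⁻¹.
Net CFSE = -60540 + 47420 = -13120 cm⁻¹.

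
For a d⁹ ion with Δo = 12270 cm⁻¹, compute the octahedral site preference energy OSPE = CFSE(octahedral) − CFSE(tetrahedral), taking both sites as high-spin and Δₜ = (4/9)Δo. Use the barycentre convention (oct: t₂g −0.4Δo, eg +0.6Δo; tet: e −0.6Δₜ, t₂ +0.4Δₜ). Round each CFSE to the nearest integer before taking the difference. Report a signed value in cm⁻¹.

Octahedral high-spin t2g^6 e_g^3: CFSE = -0.6 × 12270 = -7362 cm⁻¹.
Tetrahedral: e^4 t2^5, CFSE = 4(−0.6) + 5(+0.4) = -0.4Δₜ = -0.4 × (4/9) × 12270 = -2181 cm⁻¹.
Subtracting, OSPE = -7362 − (-2181) = -5181 cm⁻¹.

-5181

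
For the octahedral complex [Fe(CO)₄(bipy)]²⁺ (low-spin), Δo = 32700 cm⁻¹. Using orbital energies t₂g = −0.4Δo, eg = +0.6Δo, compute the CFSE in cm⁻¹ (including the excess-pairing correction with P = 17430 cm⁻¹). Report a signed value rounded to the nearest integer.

-43620

Ligand charges: 4×(+0) from CO and 1×(+0) from bipy sum to +0; with overall charge +2, Fe is +2.
Group 8 minus oxidation state +2 gives a d⁶ configuration for Fe²⁺.
Electron filling gives t₂g⁶ eg⁰.
CFSE(orbital) = 6×(-0.4Δo) + 0×(0.6Δo) = -2.4Δo; with Δo = 32700 cm⁻¹ that is -78480 cm⁻¹.
Relative to high-spin t₂g⁴ eg² (1 paired), the low-spin configuration has 2 additional pairs, contributing +2 × 17430 = +34860 cm⁻¹.
Net CFSE = -78480 + 34860 = -43620 cm⁻¹.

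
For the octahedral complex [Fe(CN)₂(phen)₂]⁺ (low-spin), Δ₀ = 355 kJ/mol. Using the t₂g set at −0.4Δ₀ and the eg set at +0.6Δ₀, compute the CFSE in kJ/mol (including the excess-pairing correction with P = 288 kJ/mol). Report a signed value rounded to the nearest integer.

-134

Ligand charges: 2×(-1) from CN⁻ and 2×(+0) from phen sum to -2; with overall charge +1, Fe is +3.
Fe is in group 8, so Fe³⁺ is d⁵ (8 − 3 = 5).
Configuration: t₂g⁵ eg⁰.
Orbital CFSE = 5(-0.4) + 0(0.6) = -2.0Δ₀ = -2.0 × 355 = -710 kJ/mol.
Pairing penalty: 2 pairs vs 0 in the high-spin reference → 2 extra × P = 576 kJ/mol.
Overall CFSE = -710 + 576 = -134 kJ/mol.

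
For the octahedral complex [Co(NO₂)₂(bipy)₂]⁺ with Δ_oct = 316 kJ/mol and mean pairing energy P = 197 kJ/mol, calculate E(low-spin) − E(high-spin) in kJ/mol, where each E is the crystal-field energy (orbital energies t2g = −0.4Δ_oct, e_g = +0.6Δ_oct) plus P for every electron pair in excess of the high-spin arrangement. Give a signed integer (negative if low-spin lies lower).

-238

Ligand charges: 2×(-1) from NO₂⁻ and 2×(+0) from bipy sum to -2; with overall charge +1, Co is +3.
Co sits in group 9; removing 3 electrons leaves Co³⁺ with 9 − 3 = 6 d electrons.
High-spin d⁶ fills as t2g^4 e_g^2 with CFSE 4(−0.4) + 2(+0.6) = -0.4Δ_oct = -126 kJ/mol.
Low-spin: t2g^6 e_g^0, orbital CFSE = -2.4Δ_oct = -758 kJ/mol; plus 2 excess pairs × P = +394 kJ/mol; total -364 kJ/mol.
E(LS) − E(HS) = -364 − (-126) = -238 kJ/mol.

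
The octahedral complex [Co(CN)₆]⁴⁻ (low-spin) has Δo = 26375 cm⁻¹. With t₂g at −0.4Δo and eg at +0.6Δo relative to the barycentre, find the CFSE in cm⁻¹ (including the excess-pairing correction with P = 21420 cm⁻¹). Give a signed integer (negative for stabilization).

-26055

Each CN⁻ contributes -1; 6 × (-1) = -6. With overall charge -4, Co is in the +2 oxidation state.
Co sits in group 9; removing 2 electrons leaves Co²⁺ with 9 − 2 = 7 d electrons.
Electron filling gives t₂g⁶ eg¹.
The orbital stabilization is -1.8Δo = -1.8 × 26375 = -47475 cm⁻¹.
Pairing penalty: 3 pairs vs 2 in the high-spin reference → 1 extra × P = 21420 cm⁻¹.
Overall CFSE = -47475 + 21420 = -26055 cm⁻¹.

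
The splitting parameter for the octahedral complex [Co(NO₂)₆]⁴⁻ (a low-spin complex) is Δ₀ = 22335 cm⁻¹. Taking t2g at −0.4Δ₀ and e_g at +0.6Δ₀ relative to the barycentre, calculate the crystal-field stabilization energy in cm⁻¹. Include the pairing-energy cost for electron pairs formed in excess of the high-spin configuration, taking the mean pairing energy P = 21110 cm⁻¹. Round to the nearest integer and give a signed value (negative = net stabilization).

-19093

Each NO₂⁻ contributes -1; 6 × (-1) = -6. With overall charge -4, Co is in the +2 oxidation state.
Group 9 minus oxidation state +2 gives a d⁷ configuration for Co²⁺.
The d⁷ electrons fill as t2g^6 e_g^1.
The orbital stabilization is -1.8Δ₀ = -1.8 × 22335 = -40203 cm⁻¹.
Relative to high-spin t2g^5 e_g^2 (2 paired), the low-spin configuration has 1 additional pair, contributing +1 × 21110 = +21110 cm⁻¹.
Net CFSE = -40203 + 21110 = -19093 cm⁻¹.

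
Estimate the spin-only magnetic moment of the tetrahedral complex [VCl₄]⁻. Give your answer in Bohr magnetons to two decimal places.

2.83 Bohr magnetons

Each Cl⁻ contributes -1; 4 × (-1) = -4. With overall charge -1, V is in the +3 oxidation state.
V is in group 5, so V³⁺ is d² (5 − 3 = 2).
Tetrahedral splitting is small, so the complex is high-spin.
Configuration: e^2 t2^0 → 2 unpaired electrons.
μ(spin-only) = √[2(2+2)] = √8 ≈ 2.83 Bohr magnetons.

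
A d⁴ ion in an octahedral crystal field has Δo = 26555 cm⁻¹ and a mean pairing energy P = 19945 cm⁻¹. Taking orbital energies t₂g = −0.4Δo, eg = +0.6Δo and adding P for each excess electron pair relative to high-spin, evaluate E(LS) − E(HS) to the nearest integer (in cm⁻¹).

High-spin d⁴ fills as t₂g³ eg¹ with CFSE 3(−0.4) + 1(+0.6) = -0.6Δo = -15933 cm⁻¹.
For low-spin the configuration is t₂g⁴ eg⁰: orbital energy -1.6 × 26555 = -42488 cm⁻¹, and 1 additional pair relative to high-spin adds 19945 cm⁻¹, giving -22543 cm⁻¹.
E(LS) − E(HS) = -22543 − (-15933) = -6610 cm⁻¹.

-6610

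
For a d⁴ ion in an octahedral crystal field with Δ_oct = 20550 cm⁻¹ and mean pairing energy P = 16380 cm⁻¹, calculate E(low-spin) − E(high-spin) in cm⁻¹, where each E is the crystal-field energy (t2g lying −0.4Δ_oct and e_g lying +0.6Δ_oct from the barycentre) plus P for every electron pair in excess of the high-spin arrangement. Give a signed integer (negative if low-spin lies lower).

In the high-spin limit (t2g^3 e_g^1) the orbital term is -0.6Δ_oct = -12330 cm⁻¹, with no excess pairing.
Low-spin: t2g^4 e_g^0, orbital CFSE = -1.6Δ_oct = -32880 cm⁻¹; plus 1 excess pair × P = +16380 cm⁻¹; total -16500 cm⁻¹.
E(LS) − E(HS) = -16500 − (-12330) = -4170 cm⁻¹.

-4170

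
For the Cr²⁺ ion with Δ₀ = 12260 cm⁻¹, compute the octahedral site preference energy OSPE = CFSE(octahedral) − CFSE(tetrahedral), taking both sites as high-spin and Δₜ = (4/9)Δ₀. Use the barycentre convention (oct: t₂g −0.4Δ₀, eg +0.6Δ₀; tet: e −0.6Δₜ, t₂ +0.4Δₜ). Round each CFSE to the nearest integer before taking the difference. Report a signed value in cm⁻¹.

Cr is in group 6, so Cr²⁺ is d⁴ (6 − 2 = 4).
Octahedral (high-spin): t₂g³ eg¹, CFSE = 3(−0.4) + 1(+0.6) = -0.6Δ₀ = -0.6 × 12260 = -7356 cm⁻¹.
Tetrahedral e² t₂² gives -0.4Δₜ = -0.4 × (4/9) × 12260 = -2180 cm⁻¹.
Subtracting, OSPE = -7356 − (-2180) = -5176 cm⁻¹.

-5176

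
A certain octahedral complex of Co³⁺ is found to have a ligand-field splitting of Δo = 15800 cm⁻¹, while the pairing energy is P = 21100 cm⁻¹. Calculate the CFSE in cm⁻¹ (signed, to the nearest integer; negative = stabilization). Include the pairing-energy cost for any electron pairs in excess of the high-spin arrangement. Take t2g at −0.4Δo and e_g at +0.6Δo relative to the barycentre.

Group 9 minus oxidation state +3 gives a d⁶ configuration for Co³⁺.
With Δo < P the complex is high-spin.
Filling d⁶ accordingly: t2g^4 e_g^2.
Orbital CFSE = -0.4Δo = -0.4 × 15800 = -6320 cm⁻¹.
High-spin has no excess pairs, so no pairing correction applies.

-6320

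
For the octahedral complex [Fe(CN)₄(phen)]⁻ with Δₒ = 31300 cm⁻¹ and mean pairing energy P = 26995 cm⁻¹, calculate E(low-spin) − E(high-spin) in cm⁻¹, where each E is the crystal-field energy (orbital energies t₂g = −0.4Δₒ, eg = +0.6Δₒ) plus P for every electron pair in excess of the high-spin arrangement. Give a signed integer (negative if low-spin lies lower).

-8610

Ligand charges: 4×(-1) from CN⁻ and 1×(+0) from phen sum to -4; with overall charge -1, Fe is +3.
Fe³⁺: group 8, so d-count = 8 − 3 = 5.
High-spin: t₂g³ eg², CFSE = 0.0Δₒ = 0 cm⁻¹.
Low-spin t₂g⁵ eg⁰ gives -2.0Δₒ = -62600 cm⁻¹, but forming 2 extra pairs costs 2P = 53990 cm⁻¹, so E(LS) = -62600 + 53990 = -8610 cm⁻¹.
E(LS) − E(HS) = -8610 − (0) = -8610 cm⁻¹.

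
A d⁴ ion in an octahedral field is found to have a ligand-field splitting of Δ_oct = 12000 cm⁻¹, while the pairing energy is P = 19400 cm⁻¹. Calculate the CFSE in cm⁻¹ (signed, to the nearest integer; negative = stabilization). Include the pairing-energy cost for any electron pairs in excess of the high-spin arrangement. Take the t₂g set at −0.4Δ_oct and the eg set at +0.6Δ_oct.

-7200

With Δ_oct < P the complex is high-spin.
Filling d⁴ accordingly: t₂g³ eg¹.
Orbital CFSE = -0.6Δ_oct = -0.6 × 12000 = -7200 cm⁻¹.
High-spin has no excess pairs, so no pairing correction applies.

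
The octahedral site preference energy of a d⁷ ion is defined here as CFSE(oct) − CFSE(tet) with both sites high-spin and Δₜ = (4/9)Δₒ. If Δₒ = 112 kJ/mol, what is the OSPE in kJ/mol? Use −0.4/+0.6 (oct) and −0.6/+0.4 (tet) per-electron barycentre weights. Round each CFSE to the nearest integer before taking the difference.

Octahedral (high-spin): t2g^5 e_g^2, CFSE = 5(−0.4) + 2(+0.6) = -0.8Δₒ = -0.8 × 112 = -90 kJ/mol.
Tetrahedral: e^4 t2^3, CFSE = 4(−0.6) + 3(+0.4) = -1.2Δₜ = -1.2 × (4/9) × 112 = -60 kJ/mol.
Subtracting, OSPE = -90 − (-60) = -30 kJ/mol.

-30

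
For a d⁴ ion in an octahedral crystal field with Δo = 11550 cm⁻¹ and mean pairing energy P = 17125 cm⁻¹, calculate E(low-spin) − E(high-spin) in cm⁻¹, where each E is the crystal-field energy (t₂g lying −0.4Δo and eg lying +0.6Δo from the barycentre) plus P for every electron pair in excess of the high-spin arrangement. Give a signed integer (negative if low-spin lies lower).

High-spin: t₂g³ eg¹, CFSE = -0.6Δo = -6930 cm⁻¹.
Low-spin: t₂g⁴ eg⁰, orbital CFSE = -1.6Δo = -18480 cm⁻¹; plus 1 excess pair × P = +17125 cm⁻¹; total -1355 cm⁻¹.
Thus E(LS) − E(HS) = 5575 cm⁻¹.

5575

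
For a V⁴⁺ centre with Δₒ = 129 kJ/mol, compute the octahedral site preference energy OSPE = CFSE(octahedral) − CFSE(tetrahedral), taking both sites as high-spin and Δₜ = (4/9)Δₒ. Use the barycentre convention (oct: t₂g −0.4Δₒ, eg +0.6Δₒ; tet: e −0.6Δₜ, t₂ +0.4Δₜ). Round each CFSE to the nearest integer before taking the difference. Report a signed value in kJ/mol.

V sits in group 5; removing 4 electrons leaves V⁴⁺ with 5 − 4 = 1 d electrons.
Octahedral high-spin t₂g¹ eg⁰: CFSE = -0.4 × 129 = -52 kJ/mol.
Tetrahedral: e¹ t₂⁰, CFSE = 1(−0.6) + 0(+0.4) = -0.6Δₜ = -0.6 × (4/9) × 129 = -34 kJ/mol.
OSPE = CFSE(oct) − CFSE(tet) = -52 − (-34) = -18 kJ/mol.

-18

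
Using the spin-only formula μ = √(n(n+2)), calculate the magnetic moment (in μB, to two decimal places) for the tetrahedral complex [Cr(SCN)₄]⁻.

3.87 μB

Each SCN⁻ contributes -1; 4 × (-1) = -4. With overall charge -1, Cr is in the +3 oxidation state.
Cr is in group 6, so Cr³⁺ is d³ (6 − 3 = 3).
With tetrahedral geometry the complex is necessarily high-spin.
Configuration: e² t₂¹ → 3 unpaired electrons.
μ(spin-only) = √[3(3+2)] = √15 ≈ 3.87 μB.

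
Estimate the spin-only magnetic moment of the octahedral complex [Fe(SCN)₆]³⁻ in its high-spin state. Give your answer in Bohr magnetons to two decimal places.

5.92 Bohr magnetons

Each SCN⁻ contributes -1; 6 × (-1) = -6. With overall charge -3, Fe is in the +3 oxidation state.
Fe sits in group 8; removing 3 electrons leaves Fe³⁺ with 8 − 3 = 5 d electrons.
Configuration: t₂g³ eg² → 5 unpaired electrons.
μ(spin-only) = √[5(5+2)] = √35 ≈ 5.92 Bohr magnetons.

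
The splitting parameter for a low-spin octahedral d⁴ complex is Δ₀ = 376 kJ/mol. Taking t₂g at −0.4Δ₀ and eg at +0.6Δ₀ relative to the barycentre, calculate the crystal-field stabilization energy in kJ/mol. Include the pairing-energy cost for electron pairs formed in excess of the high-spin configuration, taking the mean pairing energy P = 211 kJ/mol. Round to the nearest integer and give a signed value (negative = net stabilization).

Electron filling gives t₂g⁴ eg⁰.
CFSE(orbital) = 4×(-0.4Δ₀) + 0×(0.6Δ₀) = -1.6Δ₀; with Δ₀ = 376 kJ/mol that is -602 kJ/mol.
Relative to high-spin t₂g³ eg¹ (0 paired), the low-spin configuration has 1 additional pair, contributing +1 × 211 = +211 kJ/mol.
Combining: -602 + 211 = -391 kJ/mol.

-391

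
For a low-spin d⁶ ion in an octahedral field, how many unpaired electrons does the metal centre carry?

Configuration: t2g^6 e_g^0, giving 0 unpaired electrons.

0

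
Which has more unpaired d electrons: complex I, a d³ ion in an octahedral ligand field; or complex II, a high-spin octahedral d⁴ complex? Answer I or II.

II

I: t₂g³ eg⁰ → 3 unpaired.
II: t₂g³ eg¹ → 4 unpaired.
So II has more unpaired electrons.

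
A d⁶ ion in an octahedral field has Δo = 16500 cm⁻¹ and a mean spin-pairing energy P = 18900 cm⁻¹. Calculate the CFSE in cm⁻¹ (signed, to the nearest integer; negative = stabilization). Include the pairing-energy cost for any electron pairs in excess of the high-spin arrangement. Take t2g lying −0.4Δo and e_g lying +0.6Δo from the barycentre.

-6600

Δo < P, so pairing is avoided: the ground state is high-spin.
Configuration: t2g^4 e_g^2.
Orbital CFSE = -0.4Δo = -0.4 × 16500 = -6600 cm⁻¹.
High-spin has no excess pairs, so no pairing correction applies.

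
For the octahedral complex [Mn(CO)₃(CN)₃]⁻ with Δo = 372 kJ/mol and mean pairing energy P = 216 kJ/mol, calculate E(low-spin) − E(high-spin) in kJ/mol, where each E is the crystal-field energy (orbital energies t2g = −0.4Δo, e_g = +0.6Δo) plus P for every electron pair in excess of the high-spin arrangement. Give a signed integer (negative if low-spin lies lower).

-312

Ligand charges: 3×(+0) from CO and 3×(-1) from CN⁻ sum to -3; with overall charge -1, Mn is +2.
Mn is in group 7, so Mn²⁺ is d⁵ (7 − 2 = 5).
High-spin d⁵ fills as t2g^3 e_g^2 with CFSE 3(−0.4) + 2(+0.6) = 0.0Δo = 0 kJ/mol.
For low-spin the configuration is t2g^5 e_g^0: orbital energy -2.0 × 372 = -744 kJ/mol, and 2 additional pairs relative to high-spin add 432 kJ/mol, giving -312 kJ/mol.
The difference is -312 − (0) = -312 kJ/mol, so low-spin lies lower.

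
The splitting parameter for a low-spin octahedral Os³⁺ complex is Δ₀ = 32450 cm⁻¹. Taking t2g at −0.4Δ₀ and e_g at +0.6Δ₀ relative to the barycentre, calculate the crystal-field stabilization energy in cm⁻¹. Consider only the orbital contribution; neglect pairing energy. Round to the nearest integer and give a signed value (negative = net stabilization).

Group 8 minus oxidation state +3 gives a d⁵ configuration for Os³⁺.
Configuration: t2g^5 e_g^0.
CFSE(orbital) = 5×(-0.4Δ₀) + 0×(0.6Δ₀) = -2.0Δ₀; with Δ₀ = 32450 cm⁻¹ that is -64900 cm⁻¹.

-64900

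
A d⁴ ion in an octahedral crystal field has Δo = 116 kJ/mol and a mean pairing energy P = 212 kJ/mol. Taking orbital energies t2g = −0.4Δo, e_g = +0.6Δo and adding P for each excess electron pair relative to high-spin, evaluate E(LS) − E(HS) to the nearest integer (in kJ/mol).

96

High-spin: t2g^3 e_g^1, CFSE = -0.6Δo = -70 kJ/mol.
Low-spin t2g^4 e_g^0 gives -1.6Δo = -186 kJ/mol, but forming 1 extra pair costs 1P = 212 kJ/mol, so E(LS) = -186 + 212 = 26 kJ/mol.
E(LS) − E(HS) = 26 − (-70) = 96 kJ/mol.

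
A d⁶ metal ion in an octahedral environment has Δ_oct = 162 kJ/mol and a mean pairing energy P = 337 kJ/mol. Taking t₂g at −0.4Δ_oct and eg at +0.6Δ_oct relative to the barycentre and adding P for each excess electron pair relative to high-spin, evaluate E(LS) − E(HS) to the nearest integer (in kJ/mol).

In the high-spin limit (t₂g⁴ eg²) the orbital term is -0.4Δ_oct = -65 kJ/mol, with no excess pairing.
For low-spin the configuration is t₂g⁶ eg⁰: orbital energy -2.4 × 162 = -389 kJ/mol, and 2 additional pairs relative to high-spin add 674 kJ/mol, giving 285 kJ/mol.
The difference is 285 − (-65) = 350 kJ/mol, so high-spin lies lower.

350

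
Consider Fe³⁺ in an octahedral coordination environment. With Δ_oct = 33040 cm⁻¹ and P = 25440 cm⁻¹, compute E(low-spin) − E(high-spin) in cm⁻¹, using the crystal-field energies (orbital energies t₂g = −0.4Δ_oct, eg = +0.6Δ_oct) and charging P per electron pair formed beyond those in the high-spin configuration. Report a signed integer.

-15200

Fe is in group 8, so Fe³⁺ is d⁵ (8 − 3 = 5).
In the high-spin limit (t₂g³ eg²) the orbital term is 0.0Δ_oct = 0 cm⁻¹, with no excess pairing.
Low-spin: t₂g⁵ eg⁰, orbital CFSE = -2.0Δ_oct = -66080 cm⁻¹; plus 2 excess pairs × P = +50880 cm⁻¹; total -15200 cm⁻¹.
The difference is -15200 − (0) = -15200 cm⁻¹, so low-spin lies lower.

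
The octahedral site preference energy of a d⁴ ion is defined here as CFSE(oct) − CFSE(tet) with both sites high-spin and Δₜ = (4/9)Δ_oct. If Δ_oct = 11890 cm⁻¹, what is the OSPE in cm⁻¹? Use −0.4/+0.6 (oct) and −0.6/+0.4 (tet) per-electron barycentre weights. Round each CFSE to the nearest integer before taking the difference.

Octahedral (high-spin): t2g^3 e_g^1, CFSE = 3(−0.4) + 1(+0.6) = -0.6Δ_oct = -0.6 × 11890 = -7134 cm⁻¹.
Tetrahedral e^2 t2^2 gives -0.4Δₜ = -0.4 × (4/9) × 11890 = -2114 cm⁻¹.
OSPE = -7134 − (-2114) = -5020 cm⁻¹.

-5020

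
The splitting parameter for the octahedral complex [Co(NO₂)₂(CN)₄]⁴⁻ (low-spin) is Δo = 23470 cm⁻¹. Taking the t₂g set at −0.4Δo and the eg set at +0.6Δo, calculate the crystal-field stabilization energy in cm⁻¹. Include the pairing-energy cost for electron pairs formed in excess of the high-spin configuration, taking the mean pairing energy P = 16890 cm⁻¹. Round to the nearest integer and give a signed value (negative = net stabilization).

Ligand charges: 2×(-1) from NO₂⁻ and 4×(-1) from CN⁻ sum to -6; with overall charge -4, Co is +2.
Group 9 minus oxidation state +2 gives a d⁷ configuration for Co²⁺.
The d⁷ electrons fill as t₂g⁶ eg¹.
Orbital CFSE = 6(-0.4) + 1(0.6) = -1.8Δo = -1.8 × 23470 = -42246 cm⁻¹.
Relative to high-spin t₂g⁵ eg² (2 paired), the low-spin configuration has 1 additional pair, contributing +1 × 16890 = +16890 cm⁻¹.
Combining: -42246 + 16890 = -25356 cm⁻¹.

-25356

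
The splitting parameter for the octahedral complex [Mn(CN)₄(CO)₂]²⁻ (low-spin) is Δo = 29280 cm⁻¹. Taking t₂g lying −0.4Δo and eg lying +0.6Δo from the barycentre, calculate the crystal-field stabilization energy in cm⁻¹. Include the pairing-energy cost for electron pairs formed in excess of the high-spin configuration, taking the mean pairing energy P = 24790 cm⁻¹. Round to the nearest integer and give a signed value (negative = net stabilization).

-8980

Ligand charges: 4×(-1) from CN⁻ and 2×(+0) from CO sum to -4; with overall charge -2, Mn is +2.
Group 7 minus oxidation state +2 gives a d⁵ configuration for Mn²⁺.
Configuration: t₂g⁵ eg⁰.
Orbital CFSE = 5(-0.4) + 0(0.6) = -2.0Δo = -2.0 × 29280 = -58560 cm⁻¹.
Pairing penalty: 2 pairs vs 0 in the high-spin reference → 2 extra × P = 49580 cm⁻¹.
Net CFSE = -58560 + 49580 = -8980 cm⁻¹.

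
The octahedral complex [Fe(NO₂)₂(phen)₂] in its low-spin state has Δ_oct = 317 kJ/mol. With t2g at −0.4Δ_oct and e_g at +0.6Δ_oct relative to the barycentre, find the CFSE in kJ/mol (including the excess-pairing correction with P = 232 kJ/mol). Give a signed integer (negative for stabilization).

-297

Ligand charges: 2×(-1) from NO₂⁻ and 2×(+0) from phen sum to -2; with overall charge +0, Fe is +2.
Group 8 minus oxidation state +2 gives a d⁶ configuration for Fe²⁺.
The d⁶ electrons fill as t2g^6 e_g^0.
CFSE(orbital) = 6×(-0.4Δ_oct) + 0×(0.6Δ_oct) = -2.4Δ_oct; with Δ_oct = 317 kJ/mol that is -761 kJ/mol.
Pairing penalty: 3 pairs vs 1 in the high-spin reference → 2 extra × P = 464 kJ/mol.
Overall CFSE = -761 + 464 = -297 kJ/mol.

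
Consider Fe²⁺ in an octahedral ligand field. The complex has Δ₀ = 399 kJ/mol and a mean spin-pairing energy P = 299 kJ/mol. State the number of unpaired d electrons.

0

Fe²⁺: group 8, so d-count = 8 − 2 = 6.
Here Δ₀ > P (399 > 299), so the low-spin state is favoured.
That gives t2g^6 e_g^0.
Unpaired electrons: 0.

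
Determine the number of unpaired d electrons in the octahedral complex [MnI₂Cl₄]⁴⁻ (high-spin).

Ligand charges: 2×(-1) from I⁻ and 4×(-1) from Cl⁻ sum to -6; with overall charge -4, Mn is +2.
Mn²⁺: group 7, so d-count = 7 − 2 = 5.
Configuration: t₂g³ eg², giving 5 unpaired electrons.

5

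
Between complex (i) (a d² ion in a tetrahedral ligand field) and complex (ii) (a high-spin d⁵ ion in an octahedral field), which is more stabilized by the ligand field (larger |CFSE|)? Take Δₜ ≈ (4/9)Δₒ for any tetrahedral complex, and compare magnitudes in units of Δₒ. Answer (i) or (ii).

(i): Tetrahedral fields are weak (Δₜ ≈ 4/9 Δₒ), so electrons fill high-spin; e^2 t2^0, CFSE = -1.2Δₜ ≈ -0.53Δₒ.
(ii): t₂g³ eg², CFSE = 0.0Δₒ.
So (i) has the larger |CFSE|.

(i)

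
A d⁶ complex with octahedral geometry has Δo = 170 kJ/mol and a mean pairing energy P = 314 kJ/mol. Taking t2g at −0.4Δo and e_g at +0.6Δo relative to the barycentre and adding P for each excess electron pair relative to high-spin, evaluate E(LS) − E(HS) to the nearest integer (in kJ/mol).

288

In the high-spin limit (t2g^4 e_g^2) the orbital term is -0.4Δo = -68 kJ/mol, with no excess pairing.
For low-spin the configuration is t2g^6 e_g^0: orbital energy -2.4 × 170 = -408 kJ/mol, and 2 additional pairs relative to high-spin add 628 kJ/mol, giving 220 kJ/mol.
The difference is 220 − (-68) = 288 kJ/mol, so high-spin lies lower.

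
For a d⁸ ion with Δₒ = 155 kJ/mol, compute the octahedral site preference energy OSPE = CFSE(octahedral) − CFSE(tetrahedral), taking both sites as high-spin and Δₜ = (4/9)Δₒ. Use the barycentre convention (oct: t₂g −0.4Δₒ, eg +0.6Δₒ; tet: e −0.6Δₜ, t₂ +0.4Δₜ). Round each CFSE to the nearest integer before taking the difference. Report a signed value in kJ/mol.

-131

Octahedral high-spin t₂g⁶ eg²: CFSE = -1.2 × 155 = -186 kJ/mol.
Tetrahedral: e⁴ t₂⁴, CFSE = 4(−0.6) + 4(+0.4) = -0.8Δₜ = -0.8 × (4/9) × 155 = -55 kJ/mol.
OSPE = -186 − (-55) = -131 kJ/mol.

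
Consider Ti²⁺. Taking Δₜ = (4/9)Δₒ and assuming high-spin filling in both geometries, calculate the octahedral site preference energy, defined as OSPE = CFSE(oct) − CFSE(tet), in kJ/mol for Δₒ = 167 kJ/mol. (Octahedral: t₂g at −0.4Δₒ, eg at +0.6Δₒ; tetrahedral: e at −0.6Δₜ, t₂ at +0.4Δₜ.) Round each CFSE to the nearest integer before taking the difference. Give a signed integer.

-45

Ti is in group 4, so Ti²⁺ is d² (4 − 2 = 2).
Octahedral high-spin t₂g² eg⁰: CFSE = -0.8 × 167 = -134 kJ/mol.
Tetrahedral e² t₂⁰ gives -1.2Δₜ = -1.2 × (4/9) × 167 = -89 kJ/mol.
OSPE = -134 − (-89) = -45 kJ/mol.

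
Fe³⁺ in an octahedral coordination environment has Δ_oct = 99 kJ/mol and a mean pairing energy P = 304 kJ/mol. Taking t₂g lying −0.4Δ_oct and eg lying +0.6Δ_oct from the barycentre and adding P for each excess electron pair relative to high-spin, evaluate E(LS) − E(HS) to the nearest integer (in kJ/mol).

410

Fe sits in group 8; removing 3 electrons leaves Fe³⁺ with 8 − 3 = 5 d electrons.
High-spin: t₂g³ eg², CFSE = 0.0Δ_oct = 0 kJ/mol.
Low-spin: t₂g⁵ eg⁰, orbital CFSE = -2.0Δ_oct = -198 kJ/mol; plus 2 excess pairs × P = +608 kJ/mol; total 410 kJ/mol.
E(LS) − E(HS) = 410 − (0) = 410 kJ/mol.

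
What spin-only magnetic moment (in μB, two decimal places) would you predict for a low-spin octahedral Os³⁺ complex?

1.73 μB

Os sits in group 8; removing 3 electrons leaves Os³⁺ with 8 − 3 = 5 d electrons.
Configuration: t₂g⁵ eg⁰ → 1 unpaired electron.
μ(spin-only) = √[1(1+2)] = √3 ≈ 1.73 μB.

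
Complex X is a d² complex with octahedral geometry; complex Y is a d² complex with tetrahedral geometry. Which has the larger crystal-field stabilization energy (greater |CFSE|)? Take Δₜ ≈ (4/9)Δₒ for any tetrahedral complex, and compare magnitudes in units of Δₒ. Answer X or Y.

X

X: For octahedral d² the high- and low-spin configurations coincide; t2g^2 e_g^0, CFSE = -0.8Δₒ.
Y: Tetrahedral fields are weak (Δₜ ≈ 4/9 Δₒ), so electrons fill high-spin; e² t₂⁰, CFSE = -1.2Δₜ ≈ -0.53Δₒ.
So X has the larger |CFSE|.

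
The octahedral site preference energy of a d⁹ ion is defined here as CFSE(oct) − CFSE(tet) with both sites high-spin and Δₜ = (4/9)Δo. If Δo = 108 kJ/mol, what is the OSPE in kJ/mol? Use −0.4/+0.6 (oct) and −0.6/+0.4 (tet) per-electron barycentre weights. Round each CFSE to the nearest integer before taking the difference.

Octahedral high-spin t2g^6 e_g^3: CFSE = -0.6 × 108 = -65 kJ/mol.
Tetrahedral: e^4 t2^5, CFSE = 4(−0.6) + 5(+0.4) = -0.4Δₜ = -0.4 × (4/9) × 108 = -19 kJ/mol.
OSPE = -65 − (-19) = -46 kJ/mol.

-46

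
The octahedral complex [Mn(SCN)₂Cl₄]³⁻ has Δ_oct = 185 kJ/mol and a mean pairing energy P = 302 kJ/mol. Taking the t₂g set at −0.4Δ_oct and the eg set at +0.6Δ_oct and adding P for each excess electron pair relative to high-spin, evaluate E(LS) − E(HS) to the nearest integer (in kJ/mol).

Ligand charges: 2×(-1) from SCN⁻ and 4×(-1) from Cl⁻ sum to -6; with overall charge -3, Mn is +3.
Mn is in group 7, so Mn³⁺ is d⁴ (7 − 3 = 4).
In the high-spin limit (t₂g³ eg¹) the orbital term is -0.6Δ_oct = -111 kJ/mol, with no excess pairing.
Low-spin t₂g⁴ eg⁰ gives -1.6Δ_oct = -296 kJ/mol, but forming 1 extra pair costs 1P = 302 kJ/mol, so E(LS) = -296 + 302 = 6 kJ/mol.
The difference is 6 − (-111) = 117 kJ/mol, so high-spin lies lower.

117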